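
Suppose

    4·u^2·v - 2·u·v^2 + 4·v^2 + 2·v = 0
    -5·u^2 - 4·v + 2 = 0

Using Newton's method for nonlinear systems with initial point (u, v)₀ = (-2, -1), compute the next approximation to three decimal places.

At (-2, -1): F = (-10.000, -14.000).
Jacobian J = [[8·u·v - 2·v^2, 4·u^2 - 4·u·v + 8·v + 2], [-10·u, -4]].
At the point, J = [[14.000, 2.000], [20.000, -4.000]] (det J = -96.000).
Solving J·Δ = −F gives Δ = (0.708, 0.042).
Then the next iterate is (u, v)₁ = (-1.292, -0.958).

(-1.292, -0.958)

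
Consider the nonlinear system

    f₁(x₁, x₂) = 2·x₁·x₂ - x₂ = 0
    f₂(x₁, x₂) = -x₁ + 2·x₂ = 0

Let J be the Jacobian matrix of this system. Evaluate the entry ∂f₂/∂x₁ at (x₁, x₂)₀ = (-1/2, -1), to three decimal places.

-1.000

∂f₂/∂x₁ = -1.
At (-1/2, -1) this is -1.000.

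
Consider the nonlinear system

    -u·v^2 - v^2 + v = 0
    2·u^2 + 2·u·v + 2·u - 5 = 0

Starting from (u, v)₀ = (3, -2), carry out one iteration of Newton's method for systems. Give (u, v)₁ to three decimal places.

(1.830, -1.216)

At (3, -2): F = (-18.000, 7.000).
Jacobian J = [[-v^2, -2·u·v - 2·v + 1], [4·u + 2·v + 2, 2·u]].
At the point, J = [[-4.000, 17.000], [10.000, 6.000]] (det J = -194.000).
Solving J·Δ = −F gives Δ = (-1.170, 0.784).
Then the next iterate is (u, v)₁ = (1.830, -1.216).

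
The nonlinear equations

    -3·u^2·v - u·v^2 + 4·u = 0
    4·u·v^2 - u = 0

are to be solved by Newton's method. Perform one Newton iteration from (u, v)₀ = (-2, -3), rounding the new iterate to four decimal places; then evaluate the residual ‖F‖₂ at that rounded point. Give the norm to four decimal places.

At (-2, -3): F = (46.0000, -70.0000).
Jacobian J = [[-6·u·v - v^2 + 4, -3·u^2 - 2·u·v], [4·v^2 - 1, 8·u·v]].
At the point, J = [[-41.0000, -24.0000], [35.0000, 48.0000]] (det J = -1128.0000).
Solving J·Δ = −F gives Δ = (0.4681, 1.1170).
Then the next iterate is (u, v)₁ = (-1.5319, -1.8830).
Re-evaluating at (-1.5319, -1.8830): F = (12.560649, -20.194664), so ‖F‖₂ = 23.7822.

23.7822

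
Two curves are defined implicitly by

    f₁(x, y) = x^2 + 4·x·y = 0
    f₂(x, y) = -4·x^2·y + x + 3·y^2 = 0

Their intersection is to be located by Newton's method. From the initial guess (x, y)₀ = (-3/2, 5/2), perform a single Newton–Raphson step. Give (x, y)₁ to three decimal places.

(-1.026, 0.928)

At (-3/2, 5/2): F = (-12.750, -5.250).
Jacobian J = [[2·x + 4·y, 4·x], [-8·x·y + 1, -4·x^2 + 6·y]].
At the point, J = [[7.000, -6.000], [31.000, 6.000]] (det J = 228.000).
Solving J·Δ = −F gives Δ = (0.474, -1.572).
Then the next iterate is (x, y)₁ = (-1.026, 0.928).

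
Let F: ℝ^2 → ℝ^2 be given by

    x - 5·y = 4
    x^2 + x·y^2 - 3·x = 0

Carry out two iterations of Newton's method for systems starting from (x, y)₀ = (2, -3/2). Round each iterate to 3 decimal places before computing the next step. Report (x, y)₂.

(3.200, -0.160)

At (2, -3/2): F = (5.500, 2.500).
Jacobian J = [[1, -5], [2·x + y^2 - 3, 2·x·y]].
At the point, J = [[1.000, -5.000], [3.250, -6.000]] (det J = 10.250).
Solving J·Δ = −F gives Δ = (2.000, 1.500).
Then the next iterate is (x, y)₁ = (4.000, 0.000).
Round to (4.000, 0.000) and repeat: F = (0.000, 4.000), J = [[1.000, -5.000], [5.000, 0.000]].
Δ = (-0.800, -0.160), so (x, y)₂ = (3.200, -0.160).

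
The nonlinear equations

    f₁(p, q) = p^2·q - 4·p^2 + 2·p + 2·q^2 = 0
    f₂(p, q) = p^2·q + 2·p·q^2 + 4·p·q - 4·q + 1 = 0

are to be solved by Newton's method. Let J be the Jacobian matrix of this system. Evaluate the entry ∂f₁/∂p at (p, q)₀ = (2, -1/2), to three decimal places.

-16.000

∂f₁/∂p = 2·p·q - 8·p + 2.
At (2, -1/2) this is -16.000.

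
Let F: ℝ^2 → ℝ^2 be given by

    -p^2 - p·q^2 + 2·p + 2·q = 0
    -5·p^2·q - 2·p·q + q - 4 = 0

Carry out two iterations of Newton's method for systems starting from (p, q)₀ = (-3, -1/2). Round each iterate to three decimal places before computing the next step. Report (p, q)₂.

(0.498, -5.813)

At (-3, -1/2): F = (-15.250, 15.000).
Jacobian J = [[-2·p - q^2 + 2, -2·p·q + 2], [-10·p·q - 2·q, -5·p^2 - 2·p + 1]].
At the point, J = [[7.750, -1.000], [-14.000, -38.000]] (det J = -308.500).
Solving J·Δ = −F gives Δ = (1.927, -0.315).
Then the next iterate is (p, q)₁ = (-1.073, -0.815).
Round to (-1.073, -0.815) and repeat: F = (-4.21462, -1.87232), J = [[3.48177, 0.25101], [-7.11495, -2.61064]].
Δ = (1.571, -4.998), so (p, q)₂ = (0.498, -5.813).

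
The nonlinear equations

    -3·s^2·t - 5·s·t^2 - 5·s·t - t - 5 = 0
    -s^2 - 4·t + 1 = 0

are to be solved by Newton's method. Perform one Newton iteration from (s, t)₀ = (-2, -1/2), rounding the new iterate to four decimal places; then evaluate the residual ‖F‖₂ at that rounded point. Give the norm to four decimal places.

At (-2, -1/2): F = (-1.0000, -1.0000).
Jacobian J = [[-6·s·t - 5·t^2 - 5·t, -3·s^2 - 10·s·t - 5·s - 1], [-2·s, -4]].
At the point, J = [[-4.7500, -13.0000], [4.0000, -4.0000]] (det J = 71.0000).
Solving J·Δ = −F gives Δ = (0.1268, -0.1232).
Then the next iterate is (s, t)₁ = (-1.8732, -0.6232).
Re-evaluating at (-1.8732, -0.6232): F = (-0.015942, -0.016078), so ‖F‖₂ = 0.0226.

0.0226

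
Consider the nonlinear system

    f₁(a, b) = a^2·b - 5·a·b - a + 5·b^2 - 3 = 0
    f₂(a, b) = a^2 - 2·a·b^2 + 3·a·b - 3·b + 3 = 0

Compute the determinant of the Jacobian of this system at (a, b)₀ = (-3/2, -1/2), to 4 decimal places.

-7.7500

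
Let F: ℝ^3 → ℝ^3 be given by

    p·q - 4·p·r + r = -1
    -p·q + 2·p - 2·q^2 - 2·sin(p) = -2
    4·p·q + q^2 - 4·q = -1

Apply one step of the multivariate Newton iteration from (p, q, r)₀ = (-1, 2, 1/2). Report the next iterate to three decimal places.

At (-1, 2, 1/2): F = (1.500, -4.31706, -11.000).
Jacobian J = [[q - 4·r, p, -4·p + 1], [-q - 2·cos(p) + 2, -p - 4·q, 0], [4·q, 4·p + 2·q - 4, 0]].
At the point, J = [[0.000, -1.000, 5.000], [-1.08060, -7.000, 0.000], [8.000, -4.000, 0.000]] (det J = 301.61209).
Solving J·Δ = −F gives Δ = (0.990, -0.770, -0.454).
Then the next iterate is (p, q, r)₁ = (-0.010, 1.230, 0.046).

(-0.010, 1.230, 0.046)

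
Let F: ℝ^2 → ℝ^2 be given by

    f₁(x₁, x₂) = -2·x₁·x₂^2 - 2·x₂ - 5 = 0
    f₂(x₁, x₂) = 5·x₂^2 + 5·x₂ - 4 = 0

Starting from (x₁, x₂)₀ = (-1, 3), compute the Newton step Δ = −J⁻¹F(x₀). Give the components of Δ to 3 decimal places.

At (-1, 3): F = (7.000, 56.000).
Jacobian J = [[-2·x₂^2, -4·x₁·x₂ - 2], [0, 10·x₂ + 5]].
At the point, J = [[-18.000, 10.000], [0.000, 35.000]] (det J = -630.000).
Solving J·Δ = −F gives Δ = (-0.500, -1.600).

(-0.500, -1.600)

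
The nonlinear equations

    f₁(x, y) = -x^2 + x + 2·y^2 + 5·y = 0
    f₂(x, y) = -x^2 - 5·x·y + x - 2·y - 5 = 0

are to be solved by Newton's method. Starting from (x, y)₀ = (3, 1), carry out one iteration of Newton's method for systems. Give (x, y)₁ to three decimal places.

At (3, 1): F = (1.000, -28.000).
Jacobian J = [[-2·x + 1, 4·y + 5], [-2·x - 5·y + 1, -5·x - 2]].
At the point, J = [[-5.000, 9.000], [-10.000, -17.000]] (det J = 175.000).
Solving J·Δ = −F gives Δ = (-1.343, -0.857).
Then the next iterate is (x, y)₁ = (1.657, 0.143).

(1.657, 0.143)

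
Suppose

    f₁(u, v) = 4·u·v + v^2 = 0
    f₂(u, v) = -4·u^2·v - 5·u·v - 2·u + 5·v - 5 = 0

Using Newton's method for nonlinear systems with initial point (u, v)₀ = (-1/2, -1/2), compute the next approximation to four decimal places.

(-1.2786, 0.4357)

At (-1/2, -1/2): F = (1.2500, -7.2500).
Jacobian J = [[4·v, 4·u + 2·v], [-8·u·v - 5·v - 2, -4·u^2 - 5·u + 5]].
At the point, J = [[-2.0000, -3.0000], [-1.5000, 6.5000]] (det J = -17.5000).
Solving J·Δ = −F gives Δ = (-0.7786, 0.9357).
Then the next iterate is (u, v)₁ = (-1.2786, 0.4357).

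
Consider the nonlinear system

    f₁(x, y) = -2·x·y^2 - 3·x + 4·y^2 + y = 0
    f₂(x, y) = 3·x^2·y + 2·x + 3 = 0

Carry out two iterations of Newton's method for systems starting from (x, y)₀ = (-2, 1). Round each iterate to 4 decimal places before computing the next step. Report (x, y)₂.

(-0.0632, 0.0084)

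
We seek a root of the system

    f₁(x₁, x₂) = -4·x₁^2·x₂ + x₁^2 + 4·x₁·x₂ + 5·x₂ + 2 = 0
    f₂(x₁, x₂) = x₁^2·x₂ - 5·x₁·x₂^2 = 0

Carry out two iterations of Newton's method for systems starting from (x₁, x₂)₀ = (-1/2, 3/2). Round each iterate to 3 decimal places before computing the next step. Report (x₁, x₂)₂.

(-2.576, -0.457)

At (-1/2, 3/2): F = (5.250, 6.000).
Jacobian J = [[-8·x₁·x₂ + 2·x₁ + 4·x₂, -4·x₁^2 + 4·x₁ + 5], [2·x₁·x₂ - 5·x₂^2, x₁^2 - 10·x₁·x₂]].
At the point, J = [[11.000, 2.000], [-12.750, 7.750]] (det J = 110.750).
Solving J·Δ = −F gives Δ = (-0.259, -1.200).
Then the next iterate is (x₁, x₂)₁ = (-0.759, 0.300).
Round to (-0.759, 0.300) and repeat: F = (2.47398, 0.51437), J = [[1.50360, -0.34032], [-0.90540, 2.85308]].
Δ = (-1.817, -0.757), so (x₁, x₂)₂ = (-2.576, -0.457).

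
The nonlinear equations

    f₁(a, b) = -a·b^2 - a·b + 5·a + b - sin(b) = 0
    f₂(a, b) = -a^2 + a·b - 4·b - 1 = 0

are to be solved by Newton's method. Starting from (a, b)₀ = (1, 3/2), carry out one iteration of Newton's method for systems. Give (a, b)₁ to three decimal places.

(-3.771, 0.129)

At (1, 3/2): F = (1.75251, -6.500).
Jacobian J = [[-b^2 - b + 5, -2·a·b - a - cos(b) + 1], [-2·a + b, a - 4]].
At the point, J = [[1.250, -3.07074], [-0.500, -3.000]] (det J = -5.28537).
Solving J·Δ = −F gives Δ = (-4.771, -1.371).
Then the next iterate is (a, b)₁ = (-3.771, 0.129).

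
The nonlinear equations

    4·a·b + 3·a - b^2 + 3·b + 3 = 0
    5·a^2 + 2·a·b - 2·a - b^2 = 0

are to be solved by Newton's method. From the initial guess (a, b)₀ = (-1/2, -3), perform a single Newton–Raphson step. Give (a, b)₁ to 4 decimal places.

(0.0707, -0.7663)

At (-1/2, -3): F = (-10.5000, -3.7500).
Jacobian J = [[4·b + 3, 4·a - 2·b + 3], [10·a + 2·b - 2, 2·a - 2·b]].
At the point, J = [[-9.0000, 7.0000], [-13.0000, 5.0000]] (det J = 46.0000).
Solving J·Δ = −F gives Δ = (0.5707, 2.2337).
Then the next iterate is (a, b)₁ = (0.0707, -0.7663).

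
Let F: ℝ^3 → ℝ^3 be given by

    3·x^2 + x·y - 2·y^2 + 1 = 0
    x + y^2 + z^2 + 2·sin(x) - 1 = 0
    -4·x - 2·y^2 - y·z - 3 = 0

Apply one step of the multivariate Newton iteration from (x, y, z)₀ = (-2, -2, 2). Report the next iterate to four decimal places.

At (-2, -2, 2): F = (9.0000, 3.181405, 1.0000).
Jacobian J = [[6·x + y, x - 4·y, 0], [2·cos(x) + 1, 2·y, 2·z], [-4, -4·y - z, -y]].
At the point, J = [[-14.0000, 6.0000, 0.0000], [0.167706, -4.0000, 4.0000], [-4.0000, 6.0000, 2.0000]] (det J = 349.987524).
Solving J·Δ = −F gives Δ = (0.8634, 0.5146, -0.3170).
Then the next iterate is (x, y, z)₁ = (-1.1366, -1.4854, 1.6830).

(-1.1366, -1.4854, 1.6830)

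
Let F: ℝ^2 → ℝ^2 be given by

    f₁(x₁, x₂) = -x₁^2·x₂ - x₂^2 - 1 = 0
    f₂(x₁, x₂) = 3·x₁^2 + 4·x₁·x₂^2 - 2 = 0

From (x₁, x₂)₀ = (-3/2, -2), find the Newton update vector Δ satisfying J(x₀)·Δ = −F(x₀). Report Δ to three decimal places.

(0.139, 0.762)

At (-3/2, -2): F = (-0.500, -19.250).
Jacobian J = [[-2·x₁·x₂, -x₁^2 - 2·x₂], [6·x₁ + 4·x₂^2, 8·x₁·x₂]].
At the point, J = [[-6.000, 1.750], [7.000, 24.000]] (det J = -156.250).
Solving J·Δ = −F gives Δ = (0.139, 0.762).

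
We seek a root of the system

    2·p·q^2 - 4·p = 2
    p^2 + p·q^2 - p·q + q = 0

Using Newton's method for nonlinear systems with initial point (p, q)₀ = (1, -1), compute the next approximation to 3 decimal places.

At (1, -1): F = (-4.000, 2.000).
Jacobian J = [[2·q^2 - 4, 4·p·q], [2·p + q^2 - q, 2·p·q - p + 1]].
At the point, J = [[-2.000, -4.000], [4.000, -2.000]] (det J = 20.000).
Solving J·Δ = −F gives Δ = (-0.800, -0.600).
Then the next iterate is (p, q)₁ = (0.200, -1.600).

(0.200, -1.600)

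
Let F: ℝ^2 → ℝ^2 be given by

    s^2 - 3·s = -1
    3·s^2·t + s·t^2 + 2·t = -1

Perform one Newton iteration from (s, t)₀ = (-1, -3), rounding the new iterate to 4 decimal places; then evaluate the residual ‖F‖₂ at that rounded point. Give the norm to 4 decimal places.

5.8138

At (-1, -3): F = (5.0000, -23.0000).
Jacobian J = [[2·s - 3, 0], [6·s·t + t^2, 3·s^2 + 2·s·t + 2]].
At the point, J = [[-5.0000, 0.0000], [27.0000, 11.0000]] (det J = -55.0000).
Solving J·Δ = −F gives Δ = (1.0000, -0.3636).
Then the next iterate is (s, t)₁ = (0.0000, -3.3636).
Re-evaluating at (0.0000, -3.3636): F = (1.0000, -5.7272), so ‖F‖₂ = 5.8138.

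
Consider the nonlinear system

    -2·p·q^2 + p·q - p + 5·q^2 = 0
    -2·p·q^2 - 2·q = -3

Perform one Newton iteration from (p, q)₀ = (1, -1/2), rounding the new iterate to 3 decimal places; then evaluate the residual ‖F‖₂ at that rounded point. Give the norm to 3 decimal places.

At (1, -1/2): F = (-0.750, 3.500).
Jacobian J = [[-2·q^2 + q - 1, -4·p·q + p + 10·q], [-2·q^2, -4·p·q - 2]].
At the point, J = [[-2.000, -2.000], [-0.500, 0.000]] (det J = -1.000).
Solving J·Δ = −F gives Δ = (7.000, -7.375).
Then the next iterate is (p, q)₁ = (8.000, -7.875).
Re-evaluating at (8.000, -7.875): F = (-753.17188, -973.500), so ‖F‖₂ = 1230.841.

1230.841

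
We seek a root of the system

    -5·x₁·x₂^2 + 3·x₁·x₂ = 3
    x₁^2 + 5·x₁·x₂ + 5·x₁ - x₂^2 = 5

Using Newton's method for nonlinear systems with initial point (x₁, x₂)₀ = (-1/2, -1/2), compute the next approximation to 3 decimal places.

At (-1/2, -1/2): F = (-1.625, -6.250).
Jacobian J = [[-5·x₂^2 + 3·x₂, -10·x₁·x₂ + 3·x₁], [2·x₁ + 5·x₂ + 5, 5·x₁ - 2·x₂]].
At the point, J = [[-2.750, -4.000], [1.500, -1.500]] (det J = 10.125).
Solving J·Δ = −F gives Δ = (2.228, -1.938).
Then the next iterate is (x₁, x₂)₁ = (1.728, -2.438).

(1.728, -2.438)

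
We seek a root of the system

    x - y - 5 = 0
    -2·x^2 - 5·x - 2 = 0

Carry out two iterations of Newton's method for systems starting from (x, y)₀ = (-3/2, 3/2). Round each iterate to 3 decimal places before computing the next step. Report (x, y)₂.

At (-3/2, 3/2): F = (-8.000, 1.000).
Jacobian J = [[1, -1], [-4·x - 5, 0]].
At the point, J = [[1.000, -1.000], [1.000, 0.000]] (det J = 1.000).
Solving J·Δ = −F gives Δ = (-1.000, -9.000).
Then the next iterate is (x, y)₁ = (-2.500, -7.500).
Round to (-2.500, -7.500) and repeat: F = (0.000, -2.000), J = [[1.000, -1.000], [5.000, 0.000]].
Δ = (0.400, 0.400), so (x, y)₂ = (-2.100, -7.100).

(-2.100, -7.100)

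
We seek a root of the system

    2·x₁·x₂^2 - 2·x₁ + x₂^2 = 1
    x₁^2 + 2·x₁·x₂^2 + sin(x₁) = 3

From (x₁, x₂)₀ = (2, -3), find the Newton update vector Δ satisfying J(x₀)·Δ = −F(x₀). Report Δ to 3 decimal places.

At (2, -3): F = (40.000, 37.90930).
Jacobian J = [[2·x₂^2 - 2, 4·x₁·x₂ + 2·x₂], [2·x₁ + 2·x₂^2 + cos(x₁), 4·x₁·x₂]].
At the point, J = [[16.000, -30.000], [21.58385, -24.000]] (det J = 263.51559).
Solving J·Δ = −F gives Δ = (-0.673, 0.975).

(-0.673, 0.975)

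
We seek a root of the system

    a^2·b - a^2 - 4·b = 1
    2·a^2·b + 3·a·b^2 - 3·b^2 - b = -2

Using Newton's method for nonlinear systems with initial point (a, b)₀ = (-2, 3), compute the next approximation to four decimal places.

At (-2, 3): F = (-5.0000, -58.0000).
Jacobian J = [[2·a·b - 2·a, a^2 - 4], [4·a·b + 3·b^2, 2·a^2 + 6·a·b - 6·b - 1]].
At the point, J = [[-8.0000, 0.0000], [3.0000, -47.0000]] (det J = 376.0000).
Solving J·Δ = −F gives Δ = (-0.6250, -1.2739).
Then the next iterate is (a, b)₁ = (-2.6250, 1.7261).

(-2.6250, 1.7261)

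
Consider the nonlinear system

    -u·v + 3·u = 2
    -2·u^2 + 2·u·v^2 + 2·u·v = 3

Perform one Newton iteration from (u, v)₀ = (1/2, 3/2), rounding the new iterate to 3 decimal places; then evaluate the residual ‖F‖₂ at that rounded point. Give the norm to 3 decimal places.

2.901

At (1/2, 3/2): F = (-1.250, 0.250).
Jacobian J = [[-v + 3, -u], [-4·u + 2·v^2 + 2·v, 4·u·v + 2·u]].
At the point, J = [[1.500, -0.500], [5.500, 4.000]] (det J = 8.750).
Solving J·Δ = −F gives Δ = (0.557, -0.829).
Then the next iterate is (u, v)₁ = (1.057, 0.671).
Re-evaluating at (1.057, 0.671): F = (0.46175, -2.86419), so ‖F‖₂ = 2.901.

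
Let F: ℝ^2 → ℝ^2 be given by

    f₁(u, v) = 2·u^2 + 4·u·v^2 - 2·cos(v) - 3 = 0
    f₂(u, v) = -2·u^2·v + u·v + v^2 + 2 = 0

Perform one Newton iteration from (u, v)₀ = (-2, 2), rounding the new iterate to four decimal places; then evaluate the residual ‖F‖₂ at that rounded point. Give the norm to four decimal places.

At (-2, 2): F = (-26.167706, -14.0000).
Jacobian J = [[4·u + 4·v^2, 8·u·v + 2·sin(v)], [-4·u·v + v, -2·u^2 + u + 2·v]].
At the point, J = [[8.0000, -30.181405], [18.0000, -6.0000]] (det J = 495.265293).
Solving J·Δ = −F gives Δ = (0.5361, -0.7249).
Then the next iterate is (u, v)₁ = (-1.4639, 1.2751).
Re-evaluating at (-1.4639, 1.2751): F = (-8.817309, -3.705826), so ‖F‖₂ = 9.5644.

9.5644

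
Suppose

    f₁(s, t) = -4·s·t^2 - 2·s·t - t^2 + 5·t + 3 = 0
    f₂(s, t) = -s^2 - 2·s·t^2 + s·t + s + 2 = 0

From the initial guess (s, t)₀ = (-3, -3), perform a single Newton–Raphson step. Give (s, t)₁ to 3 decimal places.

At (-3, -3): F = (69.000, 53.000).
Jacobian J = [[-4·t^2 - 2·t, -8·s·t - 2·s - 2·t + 5], [-2·s - 2·t^2 + t + 1, -4·s·t + s]].
At the point, J = [[-30.000, -55.000], [-14.000, -39.000]] (det J = 400.000).
Solving J·Δ = −F gives Δ = (-0.560, 1.560).
Then the next iterate is (s, t)₁ = (-3.560, -1.440).

(-3.560, -1.440)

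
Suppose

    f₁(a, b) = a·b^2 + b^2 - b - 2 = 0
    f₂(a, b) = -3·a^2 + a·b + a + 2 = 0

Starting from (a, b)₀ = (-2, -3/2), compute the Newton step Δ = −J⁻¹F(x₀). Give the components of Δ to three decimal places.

At (-2, -3/2): F = (-2.750, -9.000).
Jacobian J = [[b^2, 2·a·b + 2·b - 1], [-6·a + b + 1, a]].
At the point, J = [[2.250, 2.000], [11.500, -2.000]] (det J = -27.500).
Solving J·Δ = −F gives Δ = (0.855, 0.414).

(0.855, 0.414)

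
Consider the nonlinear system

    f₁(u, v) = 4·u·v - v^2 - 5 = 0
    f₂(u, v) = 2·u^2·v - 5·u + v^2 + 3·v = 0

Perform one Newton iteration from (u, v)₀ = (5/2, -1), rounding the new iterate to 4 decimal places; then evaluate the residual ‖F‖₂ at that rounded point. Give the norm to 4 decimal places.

At (5/2, -1): F = (-16.0000, -27.0000).
Jacobian J = [[4·v, 4·u - 2·v], [4·u·v - 5, 2·u^2 + 2·v + 3]].
At the point, J = [[-4.0000, 12.0000], [-15.0000, 13.5000]] (det J = 126.0000).
Solving J·Δ = −F gives Δ = (-0.8571, 1.0476).
Then the next iterate is (u, v)₁ = (1.6429, 0.0476).
Re-evaluating at (1.6429, 0.0476): F = (-4.689458, -7.812478), so ‖F‖₂ = 9.1119.

9.1119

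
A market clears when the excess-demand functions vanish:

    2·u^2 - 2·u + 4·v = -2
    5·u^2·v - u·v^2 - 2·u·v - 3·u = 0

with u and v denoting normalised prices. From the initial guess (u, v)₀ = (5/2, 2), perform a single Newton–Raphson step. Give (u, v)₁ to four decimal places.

At (5/2, 2): F = (17.5000, 35.0000).
Jacobian J = [[4·u - 2, 4], [10·u·v - v^2 - 2·v - 3, 5·u^2 - 2·u·v - 2·u]].
At the point, J = [[8.0000, 4.0000], [39.0000, 16.2500]] (det J = -26.0000).
Solving J·Δ = −F gives Δ = (5.5529, -15.4808).
Then the next iterate is (u, v)₁ = (8.0529, -13.4808).

(8.0529, -13.4808)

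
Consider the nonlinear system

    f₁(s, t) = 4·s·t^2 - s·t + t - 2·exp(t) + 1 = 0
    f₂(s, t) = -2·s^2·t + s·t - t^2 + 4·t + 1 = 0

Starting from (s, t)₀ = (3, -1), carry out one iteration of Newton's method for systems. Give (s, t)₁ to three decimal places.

At (3, -1): F = (14.26424, 11.000).
Jacobian J = [[4·t^2 - t, 8·s·t - s - 2·exp(t) + 1], [-4·s·t + t, -2·s^2 + s - 2·t + 4]].
At the point, J = [[5.000, -26.73576], [11.000, -9.000]] (det J = 249.09335).
Solving J·Δ = −F gives Δ = (-0.665, 0.409).
Then the next iterate is (s, t)₁ = (2.335, -0.591).

(2.335, -0.591)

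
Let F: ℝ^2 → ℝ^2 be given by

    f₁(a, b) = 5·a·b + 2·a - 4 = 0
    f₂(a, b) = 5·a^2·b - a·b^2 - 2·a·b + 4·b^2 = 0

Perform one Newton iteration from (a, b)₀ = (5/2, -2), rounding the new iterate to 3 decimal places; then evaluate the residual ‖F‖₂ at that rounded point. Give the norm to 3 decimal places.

4.890

At (5/2, -2): F = (-24.000, -46.500).
Jacobian J = [[5·b + 2, 5·a], [10·a·b - b^2 - 2·b, 5·a^2 - 2·a·b - 2·a + 8·b]].
At the point, J = [[-8.000, 12.500], [-50.000, 20.250]] (det J = 463.000).
Solving J·Δ = −F gives Δ = (-0.206, 1.788).
Then the next iterate is (a, b)₁ = (2.294, -0.212).
Re-evaluating at (2.294, -0.212): F = (-1.84364, -4.52885), so ‖F‖₂ = 4.890.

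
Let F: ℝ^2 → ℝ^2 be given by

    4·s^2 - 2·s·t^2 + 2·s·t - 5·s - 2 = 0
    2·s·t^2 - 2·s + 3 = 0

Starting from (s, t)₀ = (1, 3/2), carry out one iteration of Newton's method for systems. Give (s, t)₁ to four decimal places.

(1.2632, 0.4737)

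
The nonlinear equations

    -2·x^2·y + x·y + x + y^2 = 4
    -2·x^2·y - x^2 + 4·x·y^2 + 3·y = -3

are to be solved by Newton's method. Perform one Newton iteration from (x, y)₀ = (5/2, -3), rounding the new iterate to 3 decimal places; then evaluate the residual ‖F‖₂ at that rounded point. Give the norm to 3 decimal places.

At (5/2, -3): F = (37.500, 115.250).
Jacobian J = [[-4·x·y + y + 1, -2·x^2 + x + 2·y], [-4·x·y - 2·x + 4·y^2, -2·x^2 + 8·x·y + 3]].
At the point, J = [[28.000, -16.000], [61.000, -69.500]] (det J = -970.000).
Solving J·Δ = −F gives Δ = (-0.786, 0.969).
Then the next iterate is (x, y)₁ = (1.714, -2.031).
Re-evaluating at (1.714, -2.031): F = (10.29115, 34.18326), so ‖F‖₂ = 35.699.

35.699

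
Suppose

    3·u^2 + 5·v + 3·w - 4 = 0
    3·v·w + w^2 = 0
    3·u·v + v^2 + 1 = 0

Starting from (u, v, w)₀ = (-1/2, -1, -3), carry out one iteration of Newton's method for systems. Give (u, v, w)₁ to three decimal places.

(-2.462, 1.682, -3.682)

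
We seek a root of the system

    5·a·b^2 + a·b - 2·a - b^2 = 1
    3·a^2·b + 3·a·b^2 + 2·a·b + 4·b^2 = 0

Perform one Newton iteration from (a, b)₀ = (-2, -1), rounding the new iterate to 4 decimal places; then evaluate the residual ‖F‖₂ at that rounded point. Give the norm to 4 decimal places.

At (-2, -1): F = (-6.0000, -10.0000).
Jacobian J = [[5·b^2 + b - 2, 10·a·b + a - 2·b], [6·a·b + 3·b^2 + 2·b, 3·a^2 + 6·a·b + 2·a + 8·b]].
At the point, J = [[2.0000, 20.0000], [13.0000, 12.0000]] (det J = -236.0000).
Solving J·Δ = −F gives Δ = (0.5424, 0.2458).
Then the next iterate is (a, b)₁ = (-1.4576, -0.7542).
Re-evaluating at (-1.4576, -0.7542): F = (-1.699839, -2.820526), so ‖F‖₂ = 3.2931.

3.2931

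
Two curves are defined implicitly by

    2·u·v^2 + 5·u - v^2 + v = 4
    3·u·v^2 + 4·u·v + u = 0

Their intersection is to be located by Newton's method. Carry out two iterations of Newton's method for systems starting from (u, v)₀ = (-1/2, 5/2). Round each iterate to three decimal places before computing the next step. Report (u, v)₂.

(0.758, 0.631)

At (-1/2, 5/2): F = (-16.500, -14.875).
Jacobian J = [[2·v^2 + 5, 4·u·v - 2·v + 1], [3·v^2 + 4·v + 1, 6·u·v + 4·u]].
At the point, J = [[17.500, -9.000], [29.750, -9.500]] (det J = 101.500).
Solving J·Δ = −F gives Δ = (-0.225, -2.272).
Then the next iterate is (u, v)₁ = (-0.725, 0.228).
Round to (-0.725, 0.228) and repeat: F = (-7.52436, -1.49927), J = [[5.10397, -0.11720], [2.06795, -3.89180]].
Δ = (1.483, 0.403), so (u, v)₂ = (0.758, 0.631).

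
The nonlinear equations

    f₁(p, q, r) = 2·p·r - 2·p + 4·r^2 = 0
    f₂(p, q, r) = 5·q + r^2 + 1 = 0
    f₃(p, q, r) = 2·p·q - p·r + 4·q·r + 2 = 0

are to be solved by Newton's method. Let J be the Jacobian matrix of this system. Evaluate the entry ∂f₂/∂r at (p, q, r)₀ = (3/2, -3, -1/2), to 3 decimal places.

-1.000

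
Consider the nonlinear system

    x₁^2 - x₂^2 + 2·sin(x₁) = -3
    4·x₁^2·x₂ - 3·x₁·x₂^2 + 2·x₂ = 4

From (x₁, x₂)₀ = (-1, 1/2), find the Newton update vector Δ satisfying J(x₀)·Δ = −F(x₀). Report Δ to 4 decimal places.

(1.4091, 0.7715)

At (-1, 1/2): F = (2.067058, -0.2500).
Jacobian J = [[2·x₁ + 2·cos(x₁), -2·x₂], [8·x₁·x₂ - 3·x₂^2, 4·x₁^2 - 6·x₁·x₂ + 2]].
At the point, J = [[-0.919395, -1.0000], [-4.7500, 9.0000]] (det J = -13.024558).
Solving J·Δ = −F gives Δ = (1.4091, 0.7715).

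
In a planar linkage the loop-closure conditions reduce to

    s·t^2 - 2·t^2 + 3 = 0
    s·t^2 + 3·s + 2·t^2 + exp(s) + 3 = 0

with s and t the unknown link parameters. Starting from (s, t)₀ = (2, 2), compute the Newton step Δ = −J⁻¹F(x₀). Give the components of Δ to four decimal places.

At (2, 2): F = (3.0000, 32.389056).
Jacobian J = [[t^2, 2·s·t - 4·t], [t^2 + exp(s) + 3, 2·s·t + 4·t]].
At the point, J = [[4.0000, 0.0000], [14.389056, 16.0000]] (det J = 64.0000).
Solving J·Δ = −F gives Δ = (-0.7500, -1.3498).

(-0.7500, -1.3498)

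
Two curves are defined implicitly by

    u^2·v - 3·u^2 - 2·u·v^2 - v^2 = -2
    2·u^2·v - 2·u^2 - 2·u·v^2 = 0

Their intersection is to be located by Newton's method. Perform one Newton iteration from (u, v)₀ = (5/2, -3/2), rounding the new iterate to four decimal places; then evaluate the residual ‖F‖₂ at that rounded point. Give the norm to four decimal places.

8.2533

At (5/2, -3/2): F = (-39.6250, -42.5000).
Jacobian J = [[2·u·v - 6·u - 2·v^2, u^2 - 4·u·v - 2·v], [4·u·v - 4·u - 2·v^2, 2·u^2 - 4·u·v]].
At the point, J = [[-27.0000, 24.2500], [-29.5000, 27.5000]] (det J = -27.1250).
Solving J·Δ = −F gives Δ = (-2.1774, -0.7903).
Then the next iterate is (u, v)₁ = (0.3226, -2.2903).
Re-evaluating at (0.3226, -2.2903): F = (-7.180420, -4.069228), so ‖F‖₂ = 8.2533.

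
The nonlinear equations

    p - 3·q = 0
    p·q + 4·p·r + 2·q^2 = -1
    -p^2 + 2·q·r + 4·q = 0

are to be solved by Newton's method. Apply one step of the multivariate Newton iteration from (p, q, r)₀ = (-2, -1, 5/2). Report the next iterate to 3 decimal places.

(-0.905, -0.302, 1.333)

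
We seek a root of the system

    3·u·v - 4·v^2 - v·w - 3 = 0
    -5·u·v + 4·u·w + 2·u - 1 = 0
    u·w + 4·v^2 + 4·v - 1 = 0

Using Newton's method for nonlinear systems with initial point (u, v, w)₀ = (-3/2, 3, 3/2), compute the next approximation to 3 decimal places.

(-1.080, 1.326, 0.501)

At (-3/2, 3, 3/2): F = (-57.000, 9.500, 44.750).
Jacobian J = [[3·v, 3·u - 8·v - w, -v], [-5·v + 4·w + 2, -5·u, 4·u], [w, 8·v + 4, u]].
At the point, J = [[9.000, -30.000, -3.000], [-7.000, 7.500, -6.000], [1.500, 28.000, -1.500]] (det J = 2617.500).
Solving J·Δ = −F gives Δ = (0.420, -1.674, -0.999).
Then the next iterate is (u, v, w)₁ = (-1.080, 1.326, 0.501).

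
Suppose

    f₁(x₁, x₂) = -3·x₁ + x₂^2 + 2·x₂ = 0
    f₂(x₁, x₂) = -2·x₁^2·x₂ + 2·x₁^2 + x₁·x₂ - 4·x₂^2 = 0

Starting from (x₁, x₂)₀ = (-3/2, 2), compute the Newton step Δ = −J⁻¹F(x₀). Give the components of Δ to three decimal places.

(7.444, 1.639)

At (-3/2, 2): F = (12.500, -23.500).
Jacobian J = [[-3, 2·x₂ + 2], [-4·x₁·x₂ + 4·x₁ + x₂, -2·x₁^2 + x₁ - 8·x₂]].
At the point, J = [[-3.000, 6.000], [8.000, -22.000]] (det J = 18.000).
Solving J·Δ = −F gives Δ = (7.444, 1.639).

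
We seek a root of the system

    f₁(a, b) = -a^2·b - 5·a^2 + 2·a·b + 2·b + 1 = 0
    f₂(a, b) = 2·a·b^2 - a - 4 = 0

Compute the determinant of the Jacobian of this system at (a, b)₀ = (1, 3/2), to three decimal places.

J = [[-2·a·b - 10·a + 2·b, -a^2 + 2·a + 2], [2·b^2 - 1, 4·a·b]].
At the point, J = [[-10.000, 3.000], [3.500, 6.000]].
det J = -70.500.

-70.500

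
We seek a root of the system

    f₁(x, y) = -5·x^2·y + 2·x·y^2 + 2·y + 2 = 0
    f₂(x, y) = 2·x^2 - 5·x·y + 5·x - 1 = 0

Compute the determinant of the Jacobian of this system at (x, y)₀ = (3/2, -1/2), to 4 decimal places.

105.3750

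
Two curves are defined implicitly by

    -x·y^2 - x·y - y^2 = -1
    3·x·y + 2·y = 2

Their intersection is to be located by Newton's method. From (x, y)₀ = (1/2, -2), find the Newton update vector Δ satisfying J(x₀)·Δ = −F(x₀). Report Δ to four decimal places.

(-1.3654, 0.2308)

At (1/2, -2): F = (-4.0000, -9.0000).
Jacobian J = [[-y^2 - y, -2·x·y - x - 2·y], [3·y, 3·x + 2]].
At the point, J = [[-2.0000, 5.5000], [-6.0000, 3.5000]] (det J = 26.0000).
Solving J·Δ = −F gives Δ = (-1.3654, 0.2308).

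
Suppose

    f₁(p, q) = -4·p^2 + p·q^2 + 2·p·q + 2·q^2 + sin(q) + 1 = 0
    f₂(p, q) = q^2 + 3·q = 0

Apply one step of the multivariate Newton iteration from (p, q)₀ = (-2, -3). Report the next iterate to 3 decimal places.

(-1.835, -3.000)

At (-2, -3): F = (-3.14112, 0.000).
Jacobian J = [[-8·p + q^2 + 2·q, 2·p·q + 2·p + 4·q + cos(q)], [0, 2·q + 3]].
At the point, J = [[19.000, -4.98999], [0.000, -3.000]] (det J = -57.000).
Solving J·Δ = −F gives Δ = (0.165, 0.000).
Then the next iterate is (p, q)₁ = (-1.835, -3.000).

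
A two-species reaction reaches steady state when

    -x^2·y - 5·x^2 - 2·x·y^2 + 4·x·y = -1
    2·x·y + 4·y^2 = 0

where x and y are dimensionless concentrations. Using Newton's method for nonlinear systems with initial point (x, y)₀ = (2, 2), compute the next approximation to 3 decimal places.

(1.508, 0.898)

At (2, 2): F = (-27.000, 24.000).
Jacobian J = [[-2·x·y - 10·x - 2·y^2 + 4·y, -x^2 - 4·x·y + 4·x], [2·y, 2·x + 8·y]].
At the point, J = [[-28.000, -12.000], [4.000, 20.000]] (det J = -512.000).
Solving J·Δ = −F gives Δ = (-0.492, -1.102).
Then the next iterate is (x, y)₁ = (1.508, 0.898).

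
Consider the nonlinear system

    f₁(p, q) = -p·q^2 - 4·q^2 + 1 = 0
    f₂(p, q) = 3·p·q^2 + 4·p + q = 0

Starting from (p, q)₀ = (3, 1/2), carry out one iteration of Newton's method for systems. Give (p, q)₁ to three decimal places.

(-0.114, 0.504)

At (3, 1/2): F = (-0.750, 14.750).
Jacobian J = [[-q^2, -2·p·q - 8·q], [3·q^2 + 4, 6·p·q + 1]].
At the point, J = [[-0.250, -7.000], [4.750, 10.000]] (det J = 30.750).
Solving J·Δ = −F gives Δ = (-3.114, 0.004).
Then the next iterate is (p, q)₁ = (-0.114, 0.504).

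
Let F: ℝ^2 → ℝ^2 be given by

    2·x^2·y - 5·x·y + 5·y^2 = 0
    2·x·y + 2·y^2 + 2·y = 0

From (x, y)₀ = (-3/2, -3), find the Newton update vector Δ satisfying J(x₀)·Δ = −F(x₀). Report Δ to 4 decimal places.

(0.4860, 1.3911)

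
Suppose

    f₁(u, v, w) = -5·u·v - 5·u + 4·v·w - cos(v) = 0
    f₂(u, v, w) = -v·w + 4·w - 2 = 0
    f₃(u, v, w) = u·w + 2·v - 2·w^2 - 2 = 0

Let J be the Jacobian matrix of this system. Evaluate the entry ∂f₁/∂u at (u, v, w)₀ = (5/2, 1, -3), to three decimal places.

∂f₁/∂u = -5·v - 5.
At (5/2, 1, -3) this is -10.000.

-10.000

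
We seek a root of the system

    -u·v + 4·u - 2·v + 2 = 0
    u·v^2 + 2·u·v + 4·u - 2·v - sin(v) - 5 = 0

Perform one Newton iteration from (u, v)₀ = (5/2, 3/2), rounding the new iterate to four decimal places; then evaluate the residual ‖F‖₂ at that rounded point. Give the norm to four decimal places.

At (5/2, 3/2): F = (5.2500, 14.127505).
Jacobian J = [[-v + 4, -u - 2], [v^2 + 2·v + 4, 2·u·v + 2·u - cos(v) - 2]].
At the point, J = [[2.5000, -4.5000], [9.2500, 10.429263]] (det J = 67.698157).
Solving J·Δ = −F gives Δ = (-1.7479, 0.1956).
Then the next iterate is (u, v)₁ = (0.7521, 1.6956).
Re-evaluating at (0.7521, 1.6956): F = (0.341939, -1.662168), so ‖F‖₂ = 1.6970.

1.6970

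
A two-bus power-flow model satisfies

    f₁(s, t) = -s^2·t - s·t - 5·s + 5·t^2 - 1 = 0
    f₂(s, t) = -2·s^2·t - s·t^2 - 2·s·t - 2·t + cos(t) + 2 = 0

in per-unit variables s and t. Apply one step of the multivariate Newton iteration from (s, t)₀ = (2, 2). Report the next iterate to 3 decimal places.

At (2, 2): F = (-3.000, -34.41615).
Jacobian J = [[-2·s·t - t - 5, -s^2 - s + 10·t], [-4·s·t - t^2 - 2·t, -2·s^2 - 2·s·t - 2·s - sin(t) - 2]].
At the point, J = [[-15.000, 14.000], [-24.000, -22.90930]] (det J = 679.63946).
Solving J·Δ = −F gives Δ = (-0.810, -0.654).
Then the next iterate is (s, t)₁ = (1.190, 1.346).

(1.190, 1.346)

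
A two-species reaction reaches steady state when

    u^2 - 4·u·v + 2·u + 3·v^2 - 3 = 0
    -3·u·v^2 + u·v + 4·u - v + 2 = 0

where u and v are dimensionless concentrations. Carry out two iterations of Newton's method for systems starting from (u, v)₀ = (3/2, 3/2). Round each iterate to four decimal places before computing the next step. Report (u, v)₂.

At (3/2, 3/2): F = (0.0000, -1.3750).
Jacobian J = [[2·u - 4·v + 2, -4·u + 6·v], [-3·v^2 + v + 4, -6·u·v + u - 1]].
At the point, J = [[-1.0000, 3.0000], [-1.2500, -13.0000]] (det J = 16.7500).
Solving J·Δ = −F gives Δ = (-0.2463, -0.0821).
Then the next iterate is (u, v)₁ = (1.2537, 1.4179).
Round to (1.2537, 1.4179) and repeat: F = (0.0000, -0.186946), J = [[-1.1642, 3.4926], [-0.613421, -10.412027]].
Δ = (-0.0458, -0.0153), so (u, v)₂ = (1.2079, 1.4026).

(1.2079, 1.4026)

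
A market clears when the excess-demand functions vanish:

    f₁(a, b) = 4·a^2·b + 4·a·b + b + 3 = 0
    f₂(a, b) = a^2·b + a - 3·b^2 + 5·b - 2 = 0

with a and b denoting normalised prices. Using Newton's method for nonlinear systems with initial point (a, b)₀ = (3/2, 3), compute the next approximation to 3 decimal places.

(0.825, 1.837)

At (3/2, 3): F = (51.000, -5.750).
Jacobian J = [[8·a·b + 4·b, 4·a^2 + 4·a + 1], [2·a·b + 1, a^2 - 6·b + 5]].
At the point, J = [[48.000, 16.000], [10.000, -10.750]] (det J = -676.000).
Solving J·Δ = −F gives Δ = (-0.675, -1.163).
Then the next iterate is (a, b)₁ = (0.825, 1.837).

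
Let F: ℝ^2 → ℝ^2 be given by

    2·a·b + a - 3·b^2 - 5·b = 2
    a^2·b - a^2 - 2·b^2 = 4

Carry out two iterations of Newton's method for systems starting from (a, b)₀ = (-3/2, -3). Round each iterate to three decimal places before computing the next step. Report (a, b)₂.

(1.068, -0.704)

At (-3/2, -3): F = (-6.500, -31.000).
Jacobian J = [[2·b + 1, 2·a - 6·b - 5], [2·a·b - 2·a, a^2 - 4·b]].
At the point, J = [[-5.000, 10.000], [12.000, 14.250]] (det J = -191.250).
Solving J·Δ = −F gives Δ = (1.137, 1.218).
Then the next iterate is (a, b)₁ = (-0.363, -1.782).
Round to (-0.363, -1.782) and repeat: F = (-1.68584, -10.71763), J = [[-2.564, 4.966], [2.01973, 7.25977]].
Δ = (1.431, 1.078), so (a, b)₂ = (1.068, -0.704).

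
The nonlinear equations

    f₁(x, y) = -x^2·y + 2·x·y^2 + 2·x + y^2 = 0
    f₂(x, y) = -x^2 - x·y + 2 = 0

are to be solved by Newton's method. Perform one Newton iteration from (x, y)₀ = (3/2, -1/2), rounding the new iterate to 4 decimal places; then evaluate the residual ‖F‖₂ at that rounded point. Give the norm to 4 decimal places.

At (3/2, -1/2): F = (5.1250, 0.5000).
Jacobian J = [[-2·x·y + 2·y^2 + 2, -x^2 + 4·x·y + 2·y], [-2·x - y, -x]].
At the point, J = [[4.0000, -6.2500], [-2.5000, -1.5000]] (det J = -21.6250).
Solving J·Δ = −F gives Δ = (-0.2110, 0.6850).
Then the next iterate is (x, y)₁ = (1.2890, 0.1850).
Re-evaluating at (1.2890, 0.1850): F = (2.393076, 0.100014), so ‖F‖₂ = 2.3952.

2.3952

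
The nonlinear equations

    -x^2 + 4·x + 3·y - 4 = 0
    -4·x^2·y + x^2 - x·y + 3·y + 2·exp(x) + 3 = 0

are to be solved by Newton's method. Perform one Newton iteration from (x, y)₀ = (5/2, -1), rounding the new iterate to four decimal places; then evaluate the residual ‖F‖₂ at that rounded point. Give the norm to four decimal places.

At (5/2, -1): F = (-3.2500, 58.114988).
Jacobian J = [[-2·x + 4, 3], [-8·x·y + 2·x - y + 2·exp(x), -4·x^2 - x + 3]].
At the point, J = [[-1.0000, 3.0000], [50.364988, -24.5000]] (det J = -126.594964).
Solving J·Δ = −F gives Δ = (-0.7482, 0.8339).
Then the next iterate is (x, y)₁ = (1.7518, -0.1661).
Re-evaluating at (1.7518, -0.1661): F = (-0.559903, 19.430331), so ‖F‖₂ = 19.4384.

19.4384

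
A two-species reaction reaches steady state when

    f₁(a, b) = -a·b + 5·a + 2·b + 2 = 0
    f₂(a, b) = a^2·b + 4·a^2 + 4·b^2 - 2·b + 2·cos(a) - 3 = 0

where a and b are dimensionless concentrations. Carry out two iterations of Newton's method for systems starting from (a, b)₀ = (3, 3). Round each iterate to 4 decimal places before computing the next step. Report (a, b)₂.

(-6.2223, 0.0160)

At (3, 3): F = (14.0000, 88.020015).
Jacobian J = [[-b + 5, -a + 2], [2·a·b + 8·a - 2·sin(a), a^2 + 8·b - 2]].
At the point, J = [[2.0000, -1.0000], [41.717760, 31.0000]] (det J = 103.717760).
Solving J·Δ = −F gives Δ = (-5.0331, 3.9338).
Then the next iterate is (a, b)₁ = (-2.0331, 6.9338).
Round to (-2.0331, 6.9338) and repeat: F = (19.799209, 219.745522), J = [[-1.9338, 4.0331], [-42.668963, 57.603896]].
Δ = (-4.1892, -6.9178), so (a, b)₂ = (-6.2223, 0.0160).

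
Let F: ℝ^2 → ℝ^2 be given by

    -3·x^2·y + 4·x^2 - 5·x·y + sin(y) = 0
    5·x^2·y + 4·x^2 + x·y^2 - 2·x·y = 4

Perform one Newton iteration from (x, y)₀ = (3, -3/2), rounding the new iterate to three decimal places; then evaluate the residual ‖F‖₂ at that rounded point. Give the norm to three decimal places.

20.088

At (3, -3/2): F = (98.00251, -19.750).
Jacobian J = [[-6·x·y + 8·x - 5·y, -3·x^2 - 5·x + cos(y)], [10·x·y + 8·x + y^2 - 2·y, 5·x^2 + 2·x·y - 2·x]].
At the point, J = [[58.500, -41.92926], [-15.750, 30.000]] (det J = 1094.61411).
Solving J·Δ = −F gives Δ = (-1.929, -0.355).
Then the next iterate is (x, y)₁ = (1.071, -1.855).
Re-evaluating at (1.071, -1.855): F = (19.94509, -2.39189), so ‖F‖₂ = 20.088.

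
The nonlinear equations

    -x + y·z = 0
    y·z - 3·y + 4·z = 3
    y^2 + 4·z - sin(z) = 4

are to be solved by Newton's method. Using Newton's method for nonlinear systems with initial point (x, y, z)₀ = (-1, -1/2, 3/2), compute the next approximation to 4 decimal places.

(5.3450, 3.8239, 2.2817)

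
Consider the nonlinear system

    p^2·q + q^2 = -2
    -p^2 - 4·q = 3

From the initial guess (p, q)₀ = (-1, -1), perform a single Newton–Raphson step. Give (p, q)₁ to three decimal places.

(-2.333, -1.667)

At (-1, -1): F = (2.000, 0.000).
Jacobian J = [[2·p·q, p^2 + 2·q], [-2·p, -4]].
At the point, J = [[2.000, -1.000], [2.000, -4.000]] (det J = -6.000).
Solving J·Δ = −F gives Δ = (-1.333, -0.667).
Then the next iterate is (p, q)₁ = (-2.333, -1.667).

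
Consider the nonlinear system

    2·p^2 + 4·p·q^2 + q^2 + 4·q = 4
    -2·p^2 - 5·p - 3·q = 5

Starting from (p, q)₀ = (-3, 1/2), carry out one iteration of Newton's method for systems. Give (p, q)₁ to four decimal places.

(-1.7043, 0.3567)

At (-3, 1/2): F = (13.2500, -9.5000).
Jacobian J = [[4·p + 4·q^2, 8·p·q + 2·q + 4], [-4·p - 5, -3]].
At the point, J = [[-11.0000, -7.0000], [7.0000, -3.0000]] (det J = 82.0000).
Solving J·Δ = −F gives Δ = (1.2957, -0.1433).
Then the next iterate is (p, q)₁ = (-1.7043, 0.3567).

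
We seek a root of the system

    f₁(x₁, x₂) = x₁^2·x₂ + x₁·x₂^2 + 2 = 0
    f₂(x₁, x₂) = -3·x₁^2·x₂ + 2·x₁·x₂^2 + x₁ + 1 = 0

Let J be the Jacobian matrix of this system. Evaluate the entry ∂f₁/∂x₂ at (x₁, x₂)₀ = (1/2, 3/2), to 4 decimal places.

∂f₁/∂x₂ = x₁^2 + 2·x₁·x₂.
At (1/2, 3/2) this is 1.7500.

1.7500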